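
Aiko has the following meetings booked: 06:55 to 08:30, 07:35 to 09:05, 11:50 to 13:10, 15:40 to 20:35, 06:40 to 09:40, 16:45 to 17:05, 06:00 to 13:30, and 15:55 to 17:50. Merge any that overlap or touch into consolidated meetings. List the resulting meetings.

06:00–13:30, 15:40–20:35

Sort by start: 06:00–13:30, 06:40–09:40, 06:55–08:30, 07:35–09:05, 11:50–13:10, 15:40–20:35, 15:55–17:50, 16:45–17:05.
06:40–09:40 overlaps/touches 06:00–13:30 → extend to 06:00–13:30.
06:55–08:30 overlaps/touches 06:00–13:30 → extend to 06:00–13:30.
07:35–09:05 overlaps/touches 06:00–13:30 → extend to 06:00–13:30.
11:50–13:10 overlaps/touches 06:00–13:30 → extend to 06:00–13:30.
15:40–20:35 is disjoint → start new block.
15:55–17:50 overlaps/touches 15:40–20:35 → extend to 15:40–20:35.
16:45–17:05 overlaps/touches 15:40–20:35 → extend to 15:40–20:35.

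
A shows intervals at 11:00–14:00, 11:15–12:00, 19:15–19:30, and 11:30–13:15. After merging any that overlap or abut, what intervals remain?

Sort by start: 11:00–14:00, 11:15–12:00, 11:30–13:15, 19:15–19:30.
11:15–12:00 overlaps/touches 11:00–14:00 → extend to 11:00–14:00.
11:30–13:15 overlaps/touches 11:00–14:00 → extend to 11:00–14:00.
19:15–19:30 is disjoint → start new block.

11:00–14:00, 19:15–19:30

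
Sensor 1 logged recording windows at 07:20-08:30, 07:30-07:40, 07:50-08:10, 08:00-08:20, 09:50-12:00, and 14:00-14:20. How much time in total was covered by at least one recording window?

Merged: 07:20–08:30, 09:50–12:00, 14:00–14:20.
Lengths: 1 h 10 min + 2 h 10 min + 20 min = 3 h 40 min.

3 h 40 min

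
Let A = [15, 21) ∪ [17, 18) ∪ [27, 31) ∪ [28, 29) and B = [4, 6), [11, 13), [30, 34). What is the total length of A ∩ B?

First set merges to [15, 21), [27, 31).
A ∩ B = [30, 31).
Total: 1.

1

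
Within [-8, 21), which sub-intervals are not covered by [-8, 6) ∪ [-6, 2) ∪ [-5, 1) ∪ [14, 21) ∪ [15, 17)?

The merged coverage is [-8, 6), [14, 21).
Gaps within [-8, 21): [6, 14).

[6, 14)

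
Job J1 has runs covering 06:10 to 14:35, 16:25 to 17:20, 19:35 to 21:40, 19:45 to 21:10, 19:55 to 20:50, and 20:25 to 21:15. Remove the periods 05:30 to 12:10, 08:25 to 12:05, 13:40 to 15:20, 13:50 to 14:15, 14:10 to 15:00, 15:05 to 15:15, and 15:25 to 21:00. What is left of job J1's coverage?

12:10-13:40, 21:00-21:40

First set merges to 06:10-14:35, 16:25-17:20, 19:35-21:40.
Second set merges to 05:30-12:10, 13:40-15:20, 15:25-21:00.
06:10-14:35 minus B → 12:10-13:40.
16:25-17:20: fully covered by B → removed.
19:35-21:40 minus B → 21:00-21:40.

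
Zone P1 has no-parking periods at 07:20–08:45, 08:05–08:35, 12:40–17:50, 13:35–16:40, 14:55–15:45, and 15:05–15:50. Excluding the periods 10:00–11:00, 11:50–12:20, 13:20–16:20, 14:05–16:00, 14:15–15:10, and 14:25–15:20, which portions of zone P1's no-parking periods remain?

Merge the first list: 07:20–08:45, 12:40–17:50.
Merge the second list: 10:00–11:00, 11:50–12:20, 13:20–16:20.
07:20–08:45: no B overlap → unchanged.
12:40–17:50 minus B → 12:40–13:20, 16:20–17:50.

07:20–08:45, 12:40–13:20, 16:20–17:50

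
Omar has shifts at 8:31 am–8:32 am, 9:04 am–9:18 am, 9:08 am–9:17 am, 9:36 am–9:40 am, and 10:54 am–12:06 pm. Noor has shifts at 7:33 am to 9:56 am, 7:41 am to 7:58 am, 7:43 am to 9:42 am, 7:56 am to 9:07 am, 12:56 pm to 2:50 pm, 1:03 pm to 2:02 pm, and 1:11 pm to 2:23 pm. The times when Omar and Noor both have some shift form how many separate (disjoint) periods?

Merge the first list: 8:31 am–8:32 am, 9:04 am–9:18 am, 9:36 am–9:40 am, 10:54 am–12:06 pm.
Merge the second list: 7:33 am–9:56 am, 12:56 pm–2:50 pm.
A ∩ B = 8:31 am–8:32 am, 9:04 am–9:18 am, 9:36 am–9:40 am.
That is 3 disjoint pieces.

3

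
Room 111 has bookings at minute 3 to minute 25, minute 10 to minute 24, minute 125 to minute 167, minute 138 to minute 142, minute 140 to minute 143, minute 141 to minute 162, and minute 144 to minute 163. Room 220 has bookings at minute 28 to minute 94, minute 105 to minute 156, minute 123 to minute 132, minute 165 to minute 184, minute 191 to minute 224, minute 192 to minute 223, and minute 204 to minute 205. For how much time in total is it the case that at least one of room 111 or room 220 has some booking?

200 minutes

First set merges to minute 3 to minute 25, minute 125 to minute 167.
Second set merges to minute 28 to minute 94, minute 105 to minute 156, minute 165 to minute 184, minute 191 to minute 224.
A ∪ B = minute 3 to minute 25, minute 28 to minute 94, minute 105 to minute 184, minute 191 to minute 224.
Total: 22 minutes + 66 minutes + 79 minutes + 33 minutes = 200 minutes.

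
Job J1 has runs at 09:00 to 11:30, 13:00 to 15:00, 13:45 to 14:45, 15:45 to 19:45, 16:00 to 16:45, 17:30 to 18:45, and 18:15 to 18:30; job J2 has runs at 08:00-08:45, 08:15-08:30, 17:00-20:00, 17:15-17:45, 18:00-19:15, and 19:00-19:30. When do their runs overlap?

A, merged: 09:00-11:30, 13:00-15:00, 15:45-19:45.
B, merged: 08:00-08:45, 17:00-20:00.
09:00-11:30 meets no B interval.
13:00-15:00 meets no B interval.
15:45-19:45 ∩ B → 17:00-19:45.

17:00-19:45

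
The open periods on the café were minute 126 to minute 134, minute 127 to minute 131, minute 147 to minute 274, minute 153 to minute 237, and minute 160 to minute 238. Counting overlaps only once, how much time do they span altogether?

135 minutes

Merged: minute 126 to minute 134, minute 147 to minute 274.
Lengths: 8 minutes + 127 minutes = 135 minutes.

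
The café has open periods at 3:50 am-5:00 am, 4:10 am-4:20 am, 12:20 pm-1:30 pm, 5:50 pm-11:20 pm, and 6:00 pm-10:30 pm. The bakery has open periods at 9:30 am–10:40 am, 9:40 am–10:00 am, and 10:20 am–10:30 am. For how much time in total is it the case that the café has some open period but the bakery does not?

A, merged: 3:50 am–5:00 am, 12:20 pm–1:30 pm, 5:50 pm–11:20 pm.
B, merged: 9:30 am–10:40 am.
A \ B = 3:50 am–5:00 am, 12:20 pm–1:30 pm, 5:50 pm–11:20 pm.
Total: 1 h 10 min + 1 h 10 min + 5 h 30 min = 7 h 50 min.

7 h 50 min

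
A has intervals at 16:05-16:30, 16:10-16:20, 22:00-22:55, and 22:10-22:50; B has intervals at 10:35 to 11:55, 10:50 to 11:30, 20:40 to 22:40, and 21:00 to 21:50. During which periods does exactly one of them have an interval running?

10:35–11:55, 16:05–16:30, 20:40–22:00, 22:40–22:55

First set merges to 16:05–16:30, 22:00–22:55.
Second set merges to 10:35–11:55, 20:40–22:40.
A \ B = 16:05–16:30, 22:40–22:55.
B \ A = 10:35–11:55, 20:40–22:00.
Union of the two gives the symmetric difference.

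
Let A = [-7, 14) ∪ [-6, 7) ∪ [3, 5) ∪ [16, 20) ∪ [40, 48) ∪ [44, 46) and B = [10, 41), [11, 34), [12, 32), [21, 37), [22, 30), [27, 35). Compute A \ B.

[-7, 10) ∪ [41, 48)

A, merged: [-7, 14), [16, 20), [40, 48).
B, merged: [10, 41).
[-7, 14) \ B = [-7, 10).
[16, 20): entirely removed.
[40, 48) \ B = [41, 48).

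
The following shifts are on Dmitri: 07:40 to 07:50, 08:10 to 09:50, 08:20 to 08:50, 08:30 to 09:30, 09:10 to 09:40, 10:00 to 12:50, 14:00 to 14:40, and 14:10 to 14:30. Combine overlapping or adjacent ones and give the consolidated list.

08:10–09:50 is disjoint → start new block.
08:20–08:50 overlaps/touches 08:10–09:50 → extend to 08:10–09:50.
08:30–09:30 overlaps/touches 08:10–09:50 → extend to 08:10–09:50.
09:10–09:40 overlaps/touches 08:10–09:50 → extend to 08:10–09:50.
10:00–12:50 is disjoint → start new block.
14:00–14:40 is disjoint → start new block.
14:10–14:30 overlaps/touches 14:00–14:40 → extend to 14:00–14:40.

07:40–07:50, 08:10–09:50, 10:00–12:50, 14:00–14:40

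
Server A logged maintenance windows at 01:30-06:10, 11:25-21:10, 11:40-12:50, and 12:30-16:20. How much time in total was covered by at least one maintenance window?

14 h 25 min

Merged: 01:30-06:10, 11:25-21:10.
Lengths: 4 h 40 min + 9 h 45 min = 14 h 25 min.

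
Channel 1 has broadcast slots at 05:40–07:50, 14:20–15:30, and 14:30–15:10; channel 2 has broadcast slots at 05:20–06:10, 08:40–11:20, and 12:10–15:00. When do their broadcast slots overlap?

A, merged: 05:40-07:50, 14:20-15:30.
05:40-07:50 ∩ B → 05:40-06:10.
14:20-15:30 ∩ B → 14:20-15:00.

05:40-06:10, 14:20-15:00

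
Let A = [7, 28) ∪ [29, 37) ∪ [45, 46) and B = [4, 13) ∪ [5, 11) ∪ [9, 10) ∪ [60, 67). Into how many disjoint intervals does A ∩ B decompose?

B, merged: [4, 13), [60, 67).
A ∩ B = [7, 13).
That is 1 disjoint piece.

1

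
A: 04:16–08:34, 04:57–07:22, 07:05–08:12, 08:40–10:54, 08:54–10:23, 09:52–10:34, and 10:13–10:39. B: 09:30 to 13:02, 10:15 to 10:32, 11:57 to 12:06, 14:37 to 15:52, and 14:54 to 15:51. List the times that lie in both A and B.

A, merged: 04:16–08:34, 08:40–10:54.
B, merged: 09:30–13:02, 14:37–15:52.
04:16–08:34 meets no B interval.
08:40–10:54 ∩ B → 09:30–10:54.

09:30–10:54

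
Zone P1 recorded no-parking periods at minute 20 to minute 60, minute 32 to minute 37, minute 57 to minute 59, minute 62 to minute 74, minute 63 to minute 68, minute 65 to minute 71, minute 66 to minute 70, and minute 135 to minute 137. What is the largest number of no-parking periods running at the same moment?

4

At minute 66, 4 of the intervals are simultaneously active.
No point has more.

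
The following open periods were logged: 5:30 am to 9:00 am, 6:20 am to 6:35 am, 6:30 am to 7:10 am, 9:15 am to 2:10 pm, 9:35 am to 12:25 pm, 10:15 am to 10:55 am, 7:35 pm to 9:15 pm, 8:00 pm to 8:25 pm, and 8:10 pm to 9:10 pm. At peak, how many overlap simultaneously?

3

Walk the sorted start/end points keeping a running depth.
The depth first hits 3 at 6:30 am.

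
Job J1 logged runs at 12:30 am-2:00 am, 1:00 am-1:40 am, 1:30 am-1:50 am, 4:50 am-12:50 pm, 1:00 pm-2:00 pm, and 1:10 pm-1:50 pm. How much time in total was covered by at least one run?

Merged: 12:30 am–2:00 am, 4:50 am–12:50 pm, 1:00 pm–2:00 pm.
Lengths: 1 h 30 min + 8 h + 1 h = 10 h 30 min.

10 h 30 min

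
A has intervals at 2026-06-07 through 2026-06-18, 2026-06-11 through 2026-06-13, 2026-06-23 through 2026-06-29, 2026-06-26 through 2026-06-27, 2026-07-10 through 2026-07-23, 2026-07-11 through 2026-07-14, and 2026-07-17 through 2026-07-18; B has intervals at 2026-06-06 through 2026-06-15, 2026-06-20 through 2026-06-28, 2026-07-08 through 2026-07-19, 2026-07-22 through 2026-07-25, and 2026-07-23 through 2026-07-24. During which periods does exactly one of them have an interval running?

2026-06-06 through 2026-06-06, 2026-06-16 through 2026-06-18, 2026-06-20 through 2026-06-22, 2026-06-29 through 2026-06-29, 2026-07-08 through 2026-07-09, 2026-07-20 through 2026-07-21, 2026-07-24 through 2026-07-25

First set merges to 2026-06-07 through 2026-06-18, 2026-06-23 through 2026-06-29, 2026-07-10 through 2026-07-23.
Second set merges to 2026-06-06 through 2026-06-15, 2026-06-20 through 2026-06-28, 2026-07-08 through 2026-07-19, 2026-07-22 through 2026-07-25.
A but not B: 2026-06-16 through 2026-06-18, 2026-06-29 through 2026-06-29, 2026-07-20 through 2026-07-21.
B but not A: 2026-06-06 through 2026-06-06, 2026-06-20 through 2026-06-22, 2026-07-08 through 2026-07-09, 2026-07-24 through 2026-07-25.
Combining gives A △ B.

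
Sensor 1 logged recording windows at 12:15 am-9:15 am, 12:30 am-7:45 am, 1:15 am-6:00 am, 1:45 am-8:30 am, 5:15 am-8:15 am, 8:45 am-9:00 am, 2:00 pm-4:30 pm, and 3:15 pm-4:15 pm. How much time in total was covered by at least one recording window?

11 h 30 min

Merged: 12:15 am–9:15 am, 2:00 pm–4:30 pm.
Lengths: 9 h + 2 h 30 min = 11 h 30 min.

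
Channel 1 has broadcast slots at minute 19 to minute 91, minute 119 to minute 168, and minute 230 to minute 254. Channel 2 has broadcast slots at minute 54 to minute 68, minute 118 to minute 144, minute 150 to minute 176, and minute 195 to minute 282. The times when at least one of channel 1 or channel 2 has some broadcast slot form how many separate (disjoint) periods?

A ∪ B = minute 19 to minute 91, minute 118 to minute 176, minute 195 to minute 282.
That is 3 disjoint pieces.

3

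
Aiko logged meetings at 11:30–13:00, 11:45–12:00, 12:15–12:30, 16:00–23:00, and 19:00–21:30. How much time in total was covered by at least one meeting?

Merged: 11:30–13:00, 16:00–23:00.
Lengths: 1 h 30 min + 7 h = 8 h 30 min.

8 h 30 min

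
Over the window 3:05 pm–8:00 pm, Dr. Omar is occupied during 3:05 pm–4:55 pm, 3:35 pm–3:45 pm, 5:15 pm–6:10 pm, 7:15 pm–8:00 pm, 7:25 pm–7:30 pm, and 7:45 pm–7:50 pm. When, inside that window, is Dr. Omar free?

4:55 pm–5:15 pm, 6:10 pm–7:15 pm

After merging, the occupied span is 3:05 pm–4:55 pm, 5:15 pm–6:10 pm, 7:15 pm–8:00 pm.
Uncovered inside 3:05 pm–8:00 pm: 4:55 pm–5:15 pm, 6:10 pm–7:15 pm.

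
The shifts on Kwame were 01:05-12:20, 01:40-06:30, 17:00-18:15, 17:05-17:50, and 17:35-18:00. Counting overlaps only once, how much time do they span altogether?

12 h 30 min

Merged: 01:05-12:20, 17:00-18:15.
Lengths: 11 h 15 min + 1 h 15 min = 12 h 30 min.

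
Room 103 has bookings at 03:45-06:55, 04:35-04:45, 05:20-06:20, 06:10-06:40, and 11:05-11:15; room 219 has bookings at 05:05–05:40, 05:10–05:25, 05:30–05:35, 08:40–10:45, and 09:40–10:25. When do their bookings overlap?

05:05–05:40

A, merged: 03:45–06:55, 11:05–11:15.
B, merged: 05:05–05:40, 08:40–10:45.
03:45–06:55 meets the second set on 05:05–05:40.
11:05–11:15: no overlap with the second set.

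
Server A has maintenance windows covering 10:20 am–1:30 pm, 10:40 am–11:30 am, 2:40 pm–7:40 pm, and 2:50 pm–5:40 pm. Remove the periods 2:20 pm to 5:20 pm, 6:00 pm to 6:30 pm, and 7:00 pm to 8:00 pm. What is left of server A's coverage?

10:20 am–1:30 pm, 5:20 pm–6:00 pm, 6:30 pm–7:00 pm

Merge the first list: 10:20 am–1:30 pm, 2:40 pm–7:40 pm.
10:20 am–1:30 pm: no B overlap → unchanged.
2:40 pm–7:40 pm minus B → 5:20 pm–6:00 pm, 6:30 pm–7:00 pm.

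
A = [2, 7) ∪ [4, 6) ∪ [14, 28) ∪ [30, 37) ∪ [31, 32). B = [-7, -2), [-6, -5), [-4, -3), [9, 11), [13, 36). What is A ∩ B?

[14, 28) ∪ [30, 36)

Merge the first list: [2, 7), [14, 28), [30, 37).
Merge the second list: [-7, -2), [9, 11), [13, 36).
[2, 7) meets no B interval.
[14, 28) ∩ B → [14, 28).
[30, 37) ∩ B → [30, 36).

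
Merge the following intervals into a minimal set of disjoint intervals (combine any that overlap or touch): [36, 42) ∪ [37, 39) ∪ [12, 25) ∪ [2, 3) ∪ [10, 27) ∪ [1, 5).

Sort by start: [1, 5), [2, 3), [10, 27), [12, 25), [36, 42), [37, 39).
[2, 3) overlaps/touches [1, 5) → extend to [1, 5).
[10, 27) is disjoint → start new block.
[12, 25) overlaps/touches [10, 27) → extend to [10, 27).
[36, 42) is disjoint → start new block.
[37, 39) overlaps/touches [36, 42) → extend to [36, 42).

[1, 5) ∪ [10, 27) ∪ [36, 42)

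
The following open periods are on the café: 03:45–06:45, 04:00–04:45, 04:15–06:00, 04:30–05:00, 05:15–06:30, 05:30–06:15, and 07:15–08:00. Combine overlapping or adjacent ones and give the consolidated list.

04:00–04:45 overlaps/touches 03:45–06:45 → extend to 03:45–06:45.
04:15–06:00 overlaps/touches 03:45–06:45 → extend to 03:45–06:45.
04:30–05:00 overlaps/touches 03:45–06:45 → extend to 03:45–06:45.
05:15–06:30 overlaps/touches 03:45–06:45 → extend to 03:45–06:45.
05:30–06:15 overlaps/touches 03:45–06:45 → extend to 03:45–06:45.
07:15–08:00 is disjoint → start new block.

03:45–06:45, 07:15–08:00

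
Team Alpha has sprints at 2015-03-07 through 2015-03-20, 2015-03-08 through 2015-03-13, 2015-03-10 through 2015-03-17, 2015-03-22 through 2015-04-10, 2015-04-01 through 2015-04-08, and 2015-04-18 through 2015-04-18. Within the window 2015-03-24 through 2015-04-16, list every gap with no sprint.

2015-04-11 through 2015-04-16

After merging, the occupied span is 2015-03-07 through 2015-03-20, 2015-03-22 through 2015-04-10, 2015-04-18 through 2015-04-18.
Uncovered inside 2015-03-24 through 2015-04-16: 2015-04-11 through 2015-04-16.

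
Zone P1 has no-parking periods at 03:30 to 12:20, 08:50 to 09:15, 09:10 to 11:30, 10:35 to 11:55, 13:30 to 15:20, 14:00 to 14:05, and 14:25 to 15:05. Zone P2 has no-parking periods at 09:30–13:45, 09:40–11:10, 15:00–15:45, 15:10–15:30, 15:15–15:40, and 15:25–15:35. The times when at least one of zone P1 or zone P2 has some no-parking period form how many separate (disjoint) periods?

A, merged: 03:30–12:20, 13:30–15:20.
B, merged: 09:30–13:45, 15:00–15:45.
A ∪ B = 03:30–15:45.
That is 1 disjoint piece.

1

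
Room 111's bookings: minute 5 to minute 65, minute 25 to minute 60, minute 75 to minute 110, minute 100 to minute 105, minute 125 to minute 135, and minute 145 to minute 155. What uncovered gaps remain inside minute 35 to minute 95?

minute 65 to minute 75

Covered (merged): minute 5 to minute 65, minute 75 to minute 110, minute 125 to minute 135, minute 145 to minute 155.
Gaps within minute 35 to minute 95: minute 65 to minute 75.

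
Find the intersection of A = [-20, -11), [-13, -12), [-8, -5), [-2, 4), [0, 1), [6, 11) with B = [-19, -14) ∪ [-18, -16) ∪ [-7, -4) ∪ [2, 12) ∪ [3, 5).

A, merged: [-20, -11), [-8, -5), [-2, 4), [6, 11).
B, merged: [-19, -14), [-7, -4), [2, 12).
[-20, -11) meets the second set on [-19, -14).
[-8, -5) meets the second set on [-7, -5).
[-2, 4) meets the second set on [2, 4).
[6, 11) meets the second set on [6, 11).

[-19, -14) ∪ [-7, -5) ∪ [2, 4) ∪ [6, 11)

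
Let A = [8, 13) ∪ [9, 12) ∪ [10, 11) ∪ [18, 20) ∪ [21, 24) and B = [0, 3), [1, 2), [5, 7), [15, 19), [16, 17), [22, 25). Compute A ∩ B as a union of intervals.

First set merges to [8, 13), [18, 20), [21, 24).
Second set merges to [0, 3), [5, 7), [15, 19), [22, 25).
[8, 13): no overlap with the second set.
[18, 20) meets the second set on [18, 19).
[21, 24) meets the second set on [22, 24).

[18, 19) ∪ [22, 24)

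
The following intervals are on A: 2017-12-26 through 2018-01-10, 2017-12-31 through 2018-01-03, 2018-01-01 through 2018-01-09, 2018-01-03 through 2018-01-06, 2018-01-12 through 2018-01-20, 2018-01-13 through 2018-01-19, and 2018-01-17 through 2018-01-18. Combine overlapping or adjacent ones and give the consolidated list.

2017-12-31 through 2018-01-03 overlaps/touches 2017-12-26 through 2018-01-10 → extend to 2017-12-26 through 2018-01-10.
2018-01-01 through 2018-01-09 overlaps/touches 2017-12-26 through 2018-01-10 → extend to 2017-12-26 through 2018-01-10.
2018-01-03 through 2018-01-06 overlaps/touches 2017-12-26 through 2018-01-10 → extend to 2017-12-26 through 2018-01-10.
2018-01-12 through 2018-01-20 is disjoint → start new block.
2018-01-13 through 2018-01-19 overlaps/touches 2018-01-12 through 2018-01-20 → extend to 2018-01-12 through 2018-01-20.
2018-01-17 through 2018-01-18 overlaps/touches 2018-01-12 through 2018-01-20 → extend to 2018-01-12 through 2018-01-20.

2017-12-26 through 2018-01-10, 2018-01-12 through 2018-01-20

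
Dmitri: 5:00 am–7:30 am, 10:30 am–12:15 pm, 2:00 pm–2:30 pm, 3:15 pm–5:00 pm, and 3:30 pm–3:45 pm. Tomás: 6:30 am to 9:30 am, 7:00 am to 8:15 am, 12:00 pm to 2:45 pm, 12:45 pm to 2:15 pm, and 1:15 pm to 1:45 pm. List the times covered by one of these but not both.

First set merges to 5:00 am-7:30 am, 10:30 am-12:15 pm, 2:00 pm-2:30 pm, 3:15 pm-5:00 pm.
Second set merges to 6:30 am-9:30 am, 12:00 pm-2:45 pm.
A but not B: 5:00 am-6:30 am, 10:30 am-12:00 pm, 3:15 pm-5:00 pm.
B but not A: 7:30 am-9:30 am, 12:15 pm-2:00 pm, 2:30 pm-2:45 pm.
Combining gives A △ B.

5:00 am-6:30 am, 7:30 am-9:30 am, 10:30 am-12:00 pm, 12:15 pm-2:00 pm, 2:30 pm-2:45 pm, 3:15 pm-5:00 pm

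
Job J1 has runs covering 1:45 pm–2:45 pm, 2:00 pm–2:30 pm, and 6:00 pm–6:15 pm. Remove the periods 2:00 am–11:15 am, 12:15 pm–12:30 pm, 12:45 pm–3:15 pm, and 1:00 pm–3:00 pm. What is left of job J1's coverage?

6:00 pm–6:15 pm

A, merged: 1:45 pm–2:45 pm, 6:00 pm–6:15 pm.
B, merged: 2:00 am–11:15 am, 12:15 pm–12:30 pm, 12:45 pm–3:15 pm.
1:45 pm–2:45 pm lies entirely inside B → drops out.
6:00 pm–6:15 pm is untouched.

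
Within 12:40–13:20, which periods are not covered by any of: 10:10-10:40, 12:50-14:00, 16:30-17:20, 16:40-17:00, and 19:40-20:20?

12:40–12:50

After merging, the occupied span is 10:10–10:40, 12:50–14:00, 16:30–17:20, 19:40–20:20.
Uncovered inside 12:40–13:20: 12:40–12:50.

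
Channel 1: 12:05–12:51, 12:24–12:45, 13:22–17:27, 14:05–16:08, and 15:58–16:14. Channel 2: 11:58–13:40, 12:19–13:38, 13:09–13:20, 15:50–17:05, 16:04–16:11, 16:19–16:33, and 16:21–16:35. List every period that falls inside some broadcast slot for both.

12:05–12:51, 13:22–13:40, 15:50–17:05

First set merges to 12:05–12:51, 13:22–17:27.
Second set merges to 11:58–13:40, 15:50–17:05.
12:05–12:51 meets the second set on 12:05–12:51.
13:22–17:27 meets the second set on 13:22–13:40, 15:50–17:05.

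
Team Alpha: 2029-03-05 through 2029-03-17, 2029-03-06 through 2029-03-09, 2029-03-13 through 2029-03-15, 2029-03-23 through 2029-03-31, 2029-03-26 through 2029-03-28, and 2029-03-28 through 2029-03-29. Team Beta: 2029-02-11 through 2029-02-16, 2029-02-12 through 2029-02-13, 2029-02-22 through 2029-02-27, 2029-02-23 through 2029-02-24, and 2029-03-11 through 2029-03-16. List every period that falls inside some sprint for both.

A, merged: 2029-03-05 through 2029-03-17, 2029-03-23 through 2029-03-31.
B, merged: 2029-02-11 through 2029-02-16, 2029-02-22 through 2029-02-27, 2029-03-11 through 2029-03-16.
2029-03-05 through 2029-03-17 overlaps B on 2029-03-11 through 2029-03-16.
2029-03-23 through 2029-03-31 falls entirely outside B.

2029-03-11 through 2029-03-16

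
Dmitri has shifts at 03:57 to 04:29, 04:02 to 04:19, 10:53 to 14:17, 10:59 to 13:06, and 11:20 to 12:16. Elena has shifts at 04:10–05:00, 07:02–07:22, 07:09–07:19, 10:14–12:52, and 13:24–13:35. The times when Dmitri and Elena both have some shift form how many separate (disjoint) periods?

Merge the first list: 03:57-04:29, 10:53-14:17.
Merge the second list: 04:10-05:00, 07:02-07:22, 10:14-12:52, 13:24-13:35.
A ∩ B = 04:10-04:29, 10:53-12:52, 13:24-13:35.
That is 3 disjoint pieces.

3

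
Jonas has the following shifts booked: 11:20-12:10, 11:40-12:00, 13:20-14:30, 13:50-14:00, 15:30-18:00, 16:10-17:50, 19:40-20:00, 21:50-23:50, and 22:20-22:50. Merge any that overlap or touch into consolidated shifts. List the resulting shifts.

11:40-12:00 overlaps/touches 11:20-12:10 → extend to 11:20-12:10.
13:20-14:30 is disjoint → start new block.
13:50-14:00 overlaps/touches 13:20-14:30 → extend to 13:20-14:30.
15:30-18:00 is disjoint → start new block.
16:10-17:50 overlaps/touches 15:30-18:00 → extend to 15:30-18:00.
19:40-20:00 is disjoint → start new block.
21:50-23:50 is disjoint → start new block.
22:20-22:50 overlaps/touches 21:50-23:50 → extend to 21:50-23:50.

11:20-12:10, 13:20-14:30, 15:30-18:00, 19:40-20:00, 21:50-23:50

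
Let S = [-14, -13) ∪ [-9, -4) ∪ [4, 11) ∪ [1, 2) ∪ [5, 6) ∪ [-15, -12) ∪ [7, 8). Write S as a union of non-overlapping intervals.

[-15, -12) ∪ [-9, -4) ∪ [1, 2) ∪ [4, 11)

Sort by start: [-15, -12), [-14, -13), [-9, -4), [1, 2), [4, 11), [5, 6), [7, 8).
[-14, -13) overlaps/touches [-15, -12) → extend to [-15, -12).
[-9, -4) is disjoint → start new block.
[1, 2) is disjoint → start new block.
[4, 11) is disjoint → start new block.
[5, 6) overlaps/touches [4, 11) → extend to [4, 11).
[7, 8) overlaps/touches [4, 11) → extend to [4, 11).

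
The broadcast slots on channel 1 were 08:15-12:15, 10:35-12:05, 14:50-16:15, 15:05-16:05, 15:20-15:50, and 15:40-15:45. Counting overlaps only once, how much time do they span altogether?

Merged: 08:15–12:15, 14:50–16:15.
Lengths: 4 h + 1 h 25 min = 5 h 25 min.

5 h 25 min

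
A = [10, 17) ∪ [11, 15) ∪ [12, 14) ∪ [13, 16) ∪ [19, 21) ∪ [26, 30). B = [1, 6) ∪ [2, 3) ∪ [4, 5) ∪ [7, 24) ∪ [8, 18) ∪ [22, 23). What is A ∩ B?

A, merged: [10, 17), [19, 21), [26, 30).
B, merged: [1, 6), [7, 24).
[10, 17) ∩ B → [10, 17).
[19, 21) ∩ B → [19, 21).
[26, 30) meets no B interval.

[10, 17) ∪ [19, 21)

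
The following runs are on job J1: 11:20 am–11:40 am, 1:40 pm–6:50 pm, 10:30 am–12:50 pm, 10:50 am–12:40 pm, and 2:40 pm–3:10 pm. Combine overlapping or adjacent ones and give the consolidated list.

10:30 am-12:50 pm, 1:40 pm-6:50 pm

Sort by start: 10:30 am-12:50 pm, 10:50 am-12:40 pm, 11:20 am-11:40 am, 1:40 pm-6:50 pm, 2:40 pm-3:10 pm.
10:50 am-12:40 pm overlaps/touches 10:30 am-12:50 pm → extend to 10:30 am-12:50 pm.
11:20 am-11:40 am overlaps/touches 10:30 am-12:50 pm → extend to 10:30 am-12:50 pm.
1:40 pm-6:50 pm is disjoint → start new block.
2:40 pm-3:10 pm overlaps/touches 1:40 pm-6:50 pm → extend to 1:40 pm-6:50 pm.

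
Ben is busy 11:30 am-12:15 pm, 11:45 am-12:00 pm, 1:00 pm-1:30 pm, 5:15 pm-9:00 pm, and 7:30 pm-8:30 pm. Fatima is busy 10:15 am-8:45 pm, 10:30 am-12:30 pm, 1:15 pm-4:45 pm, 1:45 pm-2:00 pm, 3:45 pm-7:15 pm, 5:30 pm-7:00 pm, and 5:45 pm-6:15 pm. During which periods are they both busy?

11:30 am–12:15 pm, 1:00 pm–1:30 pm, 5:15 pm–8:45 pm

Merge the first list: 11:30 am–12:15 pm, 1:00 pm–1:30 pm, 5:15 pm–9:00 pm.
Merge the second list: 10:15 am–8:45 pm.
11:30 am–12:15 pm overlaps B on 11:30 am–12:15 pm.
1:00 pm–1:30 pm overlaps B on 1:00 pm–1:30 pm.
5:15 pm–9:00 pm overlaps B on 5:15 pm–8:45 pm.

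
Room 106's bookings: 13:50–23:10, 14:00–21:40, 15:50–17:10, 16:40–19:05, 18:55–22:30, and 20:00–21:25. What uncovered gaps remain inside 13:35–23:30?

After merging, the occupied span is 13:50-23:10.
Uncovered inside 13:35-23:30: 13:35-13:50, 23:10-23:30.

13:35-13:50, 23:10-23:30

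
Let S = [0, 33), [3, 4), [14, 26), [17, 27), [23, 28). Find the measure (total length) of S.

33

Merged: [0, 33).
Length: 33.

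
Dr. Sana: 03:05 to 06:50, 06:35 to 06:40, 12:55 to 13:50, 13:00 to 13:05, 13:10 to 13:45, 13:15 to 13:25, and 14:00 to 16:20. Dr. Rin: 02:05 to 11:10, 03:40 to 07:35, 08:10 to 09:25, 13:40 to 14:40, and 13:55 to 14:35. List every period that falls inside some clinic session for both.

03:05–06:50, 13:40–13:50, 14:00–14:40

Merge the first list: 03:05–06:50, 12:55–13:50, 14:00–16:20.
Merge the second list: 02:05–11:10, 13:40–14:40.
03:05–06:50 meets the second set on 03:05–06:50.
12:55–13:50 meets the second set on 13:40–13:50.
14:00–16:20 meets the second set on 14:00–14:40.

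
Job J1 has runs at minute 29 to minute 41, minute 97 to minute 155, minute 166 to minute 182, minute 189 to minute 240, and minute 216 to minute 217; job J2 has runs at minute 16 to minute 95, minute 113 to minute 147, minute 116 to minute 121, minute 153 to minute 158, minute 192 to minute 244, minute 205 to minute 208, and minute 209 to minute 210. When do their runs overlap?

Merge the first list: minute 29 to minute 41, minute 97 to minute 155, minute 166 to minute 182, minute 189 to minute 240.
Merge the second list: minute 16 to minute 95, minute 113 to minute 147, minute 153 to minute 158, minute 192 to minute 244.
minute 29 to minute 41 ∩ B → minute 29 to minute 41.
minute 97 to minute 155 ∩ B → minute 113 to minute 147, minute 153 to minute 155.
minute 166 to minute 182 meets no B interval.
minute 189 to minute 240 ∩ B → minute 192 to minute 240.

minute 29 to minute 41, minute 113 to minute 147, minute 153 to minute 155, minute 192 to minute 240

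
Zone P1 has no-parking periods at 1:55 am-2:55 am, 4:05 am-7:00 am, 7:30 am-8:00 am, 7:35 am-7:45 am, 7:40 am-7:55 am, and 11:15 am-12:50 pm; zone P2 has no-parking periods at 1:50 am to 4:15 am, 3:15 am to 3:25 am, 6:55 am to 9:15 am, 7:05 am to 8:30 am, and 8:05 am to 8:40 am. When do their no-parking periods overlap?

1:55 am-2:55 am, 4:05 am-4:15 am, 6:55 am-7:00 am, 7:30 am-8:00 am

A, merged: 1:55 am-2:55 am, 4:05 am-7:00 am, 7:30 am-8:00 am, 11:15 am-12:50 pm.
B, merged: 1:50 am-4:15 am, 6:55 am-9:15 am.
1:55 am-2:55 am overlaps B on 1:55 am-2:55 am.
4:05 am-7:00 am overlaps B on 4:05 am-4:15 am, 6:55 am-7:00 am.
7:30 am-8:00 am overlaps B on 7:30 am-8:00 am.
11:15 am-12:50 pm falls entirely outside B.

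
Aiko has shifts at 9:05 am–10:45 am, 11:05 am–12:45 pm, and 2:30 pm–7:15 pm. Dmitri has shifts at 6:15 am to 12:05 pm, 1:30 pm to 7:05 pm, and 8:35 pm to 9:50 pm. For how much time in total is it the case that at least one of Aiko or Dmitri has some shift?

A ∪ B = 6:15 am-12:45 pm, 1:30 pm-7:15 pm, 8:35 pm-9:50 pm.
Total: 6 h 30 min + 5 h 45 min + 1 h 15 min = 13 h 30 min.

13 h 30 min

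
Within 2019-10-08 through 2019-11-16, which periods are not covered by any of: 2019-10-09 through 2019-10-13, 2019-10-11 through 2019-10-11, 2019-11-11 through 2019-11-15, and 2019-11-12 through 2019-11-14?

Covered (merged): 2019-10-09 through 2019-10-13, 2019-11-11 through 2019-11-15.
Uncovered inside 2019-10-08 through 2019-11-16: 2019-10-08 through 2019-10-08, 2019-10-14 through 2019-11-10, 2019-11-16 through 2019-11-16.

2019-10-08 through 2019-10-08, 2019-10-14 through 2019-11-10, 2019-11-16 through 2019-11-16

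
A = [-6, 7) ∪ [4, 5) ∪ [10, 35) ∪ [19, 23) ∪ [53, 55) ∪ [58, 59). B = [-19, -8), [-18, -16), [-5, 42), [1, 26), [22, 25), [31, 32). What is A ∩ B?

[-5, 7) ∪ [10, 35)

Merge the first list: [-6, 7), [10, 35), [53, 55), [58, 59).
Merge the second list: [-19, -8), [-5, 42).
[-6, 7) ∩ B → [-5, 7).
[10, 35) ∩ B → [10, 35).
[53, 55) meets no B interval.
[58, 59) meets no B interval.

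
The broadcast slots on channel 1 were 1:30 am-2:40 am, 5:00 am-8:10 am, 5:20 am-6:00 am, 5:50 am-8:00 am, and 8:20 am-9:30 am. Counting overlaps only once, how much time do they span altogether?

5 h 30 min

Merged: 1:30 am–2:40 am, 5:00 am–8:10 am, 8:20 am–9:30 am.
Lengths: 1 h 10 min + 3 h 10 min + 1 h 10 min = 5 h 30 min.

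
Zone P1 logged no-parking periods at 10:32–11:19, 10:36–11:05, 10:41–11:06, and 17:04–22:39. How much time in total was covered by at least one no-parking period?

Merged: 10:32–11:19, 17:04–22:39.
Lengths: 47 min + 5 h 35 min = 6 h 22 min.

6 h 22 min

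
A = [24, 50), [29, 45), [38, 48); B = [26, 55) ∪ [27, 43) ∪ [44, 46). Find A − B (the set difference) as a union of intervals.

First set merges to [24, 50).
Second set merges to [26, 55).
[24, 50) minus B → [24, 26).

[24, 26)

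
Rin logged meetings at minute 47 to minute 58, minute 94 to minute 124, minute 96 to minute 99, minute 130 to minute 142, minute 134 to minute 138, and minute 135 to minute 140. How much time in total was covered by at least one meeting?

53 minutes

Merged: minute 47 to minute 58, minute 94 to minute 124, minute 130 to minute 142.
Lengths: 11 minutes + 30 minutes + 12 minutes = 53 minutes.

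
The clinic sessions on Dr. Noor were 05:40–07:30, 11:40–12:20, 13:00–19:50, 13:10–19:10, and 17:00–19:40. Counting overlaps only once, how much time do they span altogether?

9 h 20 min

Merged: 05:40-07:30, 11:40-12:20, 13:00-19:50.
Lengths: 1 h 50 min + 40 min + 6 h 50 min = 9 h 20 min.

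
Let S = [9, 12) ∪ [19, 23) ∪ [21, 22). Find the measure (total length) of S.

Merged: [9, 12), [19, 23).
Lengths: 3 + 4 = 7.

7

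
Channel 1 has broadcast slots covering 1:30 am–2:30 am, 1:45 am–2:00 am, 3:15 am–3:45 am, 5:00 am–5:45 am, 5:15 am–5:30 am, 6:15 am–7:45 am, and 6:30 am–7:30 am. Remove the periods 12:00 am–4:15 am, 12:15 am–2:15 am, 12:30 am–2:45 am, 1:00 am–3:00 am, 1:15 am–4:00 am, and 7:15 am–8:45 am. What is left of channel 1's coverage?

5:00 am-5:45 am, 6:15 am-7:15 am

A, merged: 1:30 am-2:30 am, 3:15 am-3:45 am, 5:00 am-5:45 am, 6:15 am-7:45 am.
B, merged: 12:00 am-4:15 am, 7:15 am-8:45 am.
1:30 am-2:30 am: entirely removed.
3:15 am-3:45 am: entirely removed.
5:00 am-5:45 am: nothing removed.
6:15 am-7:45 am \ B = 6:15 am-7:15 am.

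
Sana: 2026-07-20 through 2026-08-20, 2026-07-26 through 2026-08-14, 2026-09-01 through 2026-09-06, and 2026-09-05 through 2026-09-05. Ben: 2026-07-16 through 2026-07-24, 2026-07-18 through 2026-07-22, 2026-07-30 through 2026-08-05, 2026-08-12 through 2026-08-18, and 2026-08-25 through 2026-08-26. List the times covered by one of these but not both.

Merge the first list: 2026-07-20 through 2026-08-20, 2026-09-01 through 2026-09-06.
Merge the second list: 2026-07-16 through 2026-07-24, 2026-07-30 through 2026-08-05, 2026-08-12 through 2026-08-18, 2026-08-25 through 2026-08-26.
A but not B: 2026-07-25 through 2026-07-29, 2026-08-06 through 2026-08-11, 2026-08-19 through 2026-08-20, 2026-09-01 through 2026-09-06.
B but not A: 2026-07-16 through 2026-07-19, 2026-08-25 through 2026-08-26.
Combining gives A △ B.

2026-07-16 through 2026-07-19, 2026-07-25 through 2026-07-29, 2026-08-06 through 2026-08-11, 2026-08-19 through 2026-08-20, 2026-08-25 through 2026-08-26, 2026-09-01 through 2026-09-06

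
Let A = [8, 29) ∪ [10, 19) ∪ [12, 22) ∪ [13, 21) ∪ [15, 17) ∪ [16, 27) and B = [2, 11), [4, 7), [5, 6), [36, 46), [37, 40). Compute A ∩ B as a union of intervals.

Merge the first list: [8, 29).
Merge the second list: [2, 11), [36, 46).
[8, 29) overlaps B on [8, 11).

[8, 11)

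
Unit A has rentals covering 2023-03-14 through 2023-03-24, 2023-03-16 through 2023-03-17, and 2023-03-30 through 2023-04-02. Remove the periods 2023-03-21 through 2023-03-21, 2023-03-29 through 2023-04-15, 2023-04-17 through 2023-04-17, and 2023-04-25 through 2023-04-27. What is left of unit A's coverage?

2023-03-14 through 2023-03-20, 2023-03-22 through 2023-03-24

First set merges to 2023-03-14 through 2023-03-24, 2023-03-30 through 2023-04-02.
2023-03-14 through 2023-03-24 with B removed leaves 2023-03-14 through 2023-03-20, 2023-03-22 through 2023-03-24.
2023-03-30 through 2023-04-02 lies entirely inside B → drops out.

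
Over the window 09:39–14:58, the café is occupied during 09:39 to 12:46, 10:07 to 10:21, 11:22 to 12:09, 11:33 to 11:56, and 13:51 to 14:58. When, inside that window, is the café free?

The merged coverage is 09:39–12:46, 13:51–14:58.
Complement within 09:39–14:58: 12:46–13:51.

12:46–13:51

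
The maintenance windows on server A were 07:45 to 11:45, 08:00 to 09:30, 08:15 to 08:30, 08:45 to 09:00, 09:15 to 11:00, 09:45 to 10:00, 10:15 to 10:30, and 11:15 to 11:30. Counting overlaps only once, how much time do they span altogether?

4 h

Merged: 07:45–11:45.
Length: 4 h.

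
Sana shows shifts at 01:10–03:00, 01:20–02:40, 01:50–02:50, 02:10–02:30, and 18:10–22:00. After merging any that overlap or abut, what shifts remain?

01:10–03:00, 18:10–22:00

01:20–02:40 overlaps/touches 01:10–03:00 → extend to 01:10–03:00.
01:50–02:50 overlaps/touches 01:10–03:00 → extend to 01:10–03:00.
02:10–02:30 overlaps/touches 01:10–03:00 → extend to 01:10–03:00.
18:10–22:00 is disjoint → start new block.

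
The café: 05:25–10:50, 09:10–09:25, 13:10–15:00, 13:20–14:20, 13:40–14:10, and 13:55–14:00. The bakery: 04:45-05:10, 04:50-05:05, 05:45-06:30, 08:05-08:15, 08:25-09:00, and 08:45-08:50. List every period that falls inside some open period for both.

05:45–06:30, 08:05–08:15, 08:25–09:00

A, merged: 05:25–10:50, 13:10–15:00.
B, merged: 04:45–05:10, 05:45–06:30, 08:05–08:15, 08:25–09:00.
05:25–10:50 meets the second set on 05:45–06:30, 08:05–08:15, 08:25–09:00.
13:10–15:00: no overlap with the second set.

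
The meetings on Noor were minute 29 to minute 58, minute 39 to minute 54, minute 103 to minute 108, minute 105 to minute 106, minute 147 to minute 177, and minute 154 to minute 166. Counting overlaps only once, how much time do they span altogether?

64 minutes

Merged: minute 29 to minute 58, minute 103 to minute 108, minute 147 to minute 177.
Lengths: 29 minutes + 5 minutes + 30 minutes = 64 minutes.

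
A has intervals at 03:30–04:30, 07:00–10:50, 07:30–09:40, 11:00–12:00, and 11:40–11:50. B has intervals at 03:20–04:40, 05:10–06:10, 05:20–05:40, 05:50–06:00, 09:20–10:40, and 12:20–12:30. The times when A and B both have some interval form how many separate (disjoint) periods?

2

Merge the first list: 03:30–04:30, 07:00–10:50, 11:00–12:00.
Merge the second list: 03:20–04:40, 05:10–06:10, 09:20–10:40, 12:20–12:30.
A ∩ B = 03:30–04:30, 09:20–10:40.
That is 2 disjoint pieces.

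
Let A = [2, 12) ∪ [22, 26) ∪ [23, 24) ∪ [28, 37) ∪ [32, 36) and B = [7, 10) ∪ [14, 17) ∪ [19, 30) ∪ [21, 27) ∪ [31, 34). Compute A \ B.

Merge the first list: [2, 12), [22, 26), [28, 37).
Merge the second list: [7, 10), [14, 17), [19, 30), [31, 34).
[2, 12) \ B = [2, 7), [10, 12).
[22, 26): entirely removed.
[28, 37) \ B = [30, 31), [34, 37).

[2, 7) ∪ [10, 12) ∪ [30, 31) ∪ [34, 37)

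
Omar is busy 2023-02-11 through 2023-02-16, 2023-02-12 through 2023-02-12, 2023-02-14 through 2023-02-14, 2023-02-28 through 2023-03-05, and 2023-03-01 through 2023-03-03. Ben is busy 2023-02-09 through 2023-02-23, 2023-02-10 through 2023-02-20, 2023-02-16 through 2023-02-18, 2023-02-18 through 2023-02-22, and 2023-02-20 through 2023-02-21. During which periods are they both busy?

2023-02-11 through 2023-02-16

A, merged: 2023-02-11 through 2023-02-16, 2023-02-28 through 2023-03-05.
B, merged: 2023-02-09 through 2023-02-23.
2023-02-11 through 2023-02-16 meets the second set on 2023-02-11 through 2023-02-16.
2023-02-28 through 2023-03-05: no overlap with the second set.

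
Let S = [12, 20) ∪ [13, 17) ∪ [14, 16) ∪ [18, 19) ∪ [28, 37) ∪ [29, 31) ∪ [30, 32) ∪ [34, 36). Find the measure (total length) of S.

17

Merged: [12, 20), [28, 37).
Lengths: 8 + 9 = 17.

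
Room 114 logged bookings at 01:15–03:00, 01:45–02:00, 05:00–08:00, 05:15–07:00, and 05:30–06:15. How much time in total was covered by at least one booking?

Merged: 01:15–03:00, 05:00–08:00.
Lengths: 1 h 45 min + 3 h = 4 h 45 min.

4 h 45 min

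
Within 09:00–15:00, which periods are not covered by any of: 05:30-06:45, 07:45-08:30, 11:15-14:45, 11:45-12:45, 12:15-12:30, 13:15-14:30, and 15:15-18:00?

09:00-11:15, 14:45-15:00

After merging, the occupied span is 05:30-06:45, 07:45-08:30, 11:15-14:45, 15:15-18:00.
Complement within 09:00-15:00: 09:00-11:15, 14:45-15:00.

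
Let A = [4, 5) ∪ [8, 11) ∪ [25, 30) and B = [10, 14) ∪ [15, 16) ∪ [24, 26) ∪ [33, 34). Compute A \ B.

[4, 5) is untouched.
[8, 11) with B removed leaves [8, 10).
[25, 30) with B removed leaves [26, 30).

[4, 5) ∪ [8, 10) ∪ [26, 30)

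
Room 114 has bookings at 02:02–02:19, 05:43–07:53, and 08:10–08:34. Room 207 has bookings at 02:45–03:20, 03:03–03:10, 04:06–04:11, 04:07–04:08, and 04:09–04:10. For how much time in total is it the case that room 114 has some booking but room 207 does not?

2 h 51 min

Merge the second list: 02:45–03:20, 04:06–04:11.
A \ B = 02:02–02:19, 05:43–07:53, 08:10–08:34.
Total: 17 min + 2 h 10 min + 24 min = 2 h 51 min.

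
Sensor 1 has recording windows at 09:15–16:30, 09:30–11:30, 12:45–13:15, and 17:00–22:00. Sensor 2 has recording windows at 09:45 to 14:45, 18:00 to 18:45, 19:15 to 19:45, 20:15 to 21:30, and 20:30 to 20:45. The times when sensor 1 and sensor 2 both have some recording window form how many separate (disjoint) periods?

A, merged: 09:15–16:30, 17:00–22:00.
B, merged: 09:45–14:45, 18:00–18:45, 19:15–19:45, 20:15–21:30.
A ∩ B = 09:45–14:45, 18:00–18:45, 19:15–19:45, 20:15–21:30.
That is 4 disjoint pieces.

4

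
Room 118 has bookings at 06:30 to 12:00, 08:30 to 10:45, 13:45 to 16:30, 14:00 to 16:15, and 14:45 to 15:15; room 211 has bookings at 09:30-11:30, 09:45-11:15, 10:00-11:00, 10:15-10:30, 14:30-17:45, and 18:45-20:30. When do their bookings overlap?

First set merges to 06:30–12:00, 13:45–16:30.
Second set merges to 09:30–11:30, 14:30–17:45, 18:45–20:30.
06:30–12:00 overlaps B on 09:30–11:30.
13:45–16:30 overlaps B on 14:30–16:30.

09:30–11:30, 14:30–16:30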